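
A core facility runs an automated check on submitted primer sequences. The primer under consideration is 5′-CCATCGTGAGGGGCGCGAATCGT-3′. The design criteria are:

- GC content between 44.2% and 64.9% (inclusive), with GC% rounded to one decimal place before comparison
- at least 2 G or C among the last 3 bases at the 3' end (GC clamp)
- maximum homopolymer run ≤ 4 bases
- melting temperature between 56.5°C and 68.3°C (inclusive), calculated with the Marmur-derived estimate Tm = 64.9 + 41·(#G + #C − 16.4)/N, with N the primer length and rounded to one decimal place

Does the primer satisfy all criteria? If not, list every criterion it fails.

Base counts: A=4, T=4, G=9, C=6 (length 23).
GC content: GC 15/23 = 65.2%, outside 44.2–64.9% ✗
GC clamp: 3' end CGT has 2 G/C ✓
homopolymer run: longest run = 4 ✓
Tm: Tm = 64.9 + 41·(15 − 16.4)/23 = 62.4°C ✓

Fails: GC content.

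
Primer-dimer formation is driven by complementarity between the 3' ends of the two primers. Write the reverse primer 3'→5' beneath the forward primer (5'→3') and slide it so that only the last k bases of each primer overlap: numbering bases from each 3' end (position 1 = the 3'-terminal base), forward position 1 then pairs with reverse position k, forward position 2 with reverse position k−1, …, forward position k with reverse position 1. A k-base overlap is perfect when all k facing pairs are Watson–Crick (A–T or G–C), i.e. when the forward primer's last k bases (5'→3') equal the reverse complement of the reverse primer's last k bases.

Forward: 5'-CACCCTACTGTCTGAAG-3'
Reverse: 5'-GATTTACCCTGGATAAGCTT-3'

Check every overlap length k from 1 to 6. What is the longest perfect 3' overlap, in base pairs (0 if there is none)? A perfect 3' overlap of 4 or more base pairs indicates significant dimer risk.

Longest perfect overlap: 3 complementary base pairs; below the dimer-risk threshold (threshold 4).

Last 6 bases (5'→3') — forward …CTGAAG, reverse …AAGCTT.
Reverse complement of the reverse primer's last 6 bases: AAGCTT; its first k bases are the reverse complement of the reverse primer's last k bases, so a perfect k-base overlap needs the forward primer's last k bases to equal them.
Comparing (forward last k vs required): k=1: G vs A ✗; k=2: AG vs AA ✗; k=3: AAG vs AAG ✓; k=4: GAAG vs AAGC ✗; k=5: TGAAG vs AAGCT ✗; k=6: CTGAAG vs AAGCTT ✗.
Only k = 3 is perfect, so the longest perfect 3' overlap is 3.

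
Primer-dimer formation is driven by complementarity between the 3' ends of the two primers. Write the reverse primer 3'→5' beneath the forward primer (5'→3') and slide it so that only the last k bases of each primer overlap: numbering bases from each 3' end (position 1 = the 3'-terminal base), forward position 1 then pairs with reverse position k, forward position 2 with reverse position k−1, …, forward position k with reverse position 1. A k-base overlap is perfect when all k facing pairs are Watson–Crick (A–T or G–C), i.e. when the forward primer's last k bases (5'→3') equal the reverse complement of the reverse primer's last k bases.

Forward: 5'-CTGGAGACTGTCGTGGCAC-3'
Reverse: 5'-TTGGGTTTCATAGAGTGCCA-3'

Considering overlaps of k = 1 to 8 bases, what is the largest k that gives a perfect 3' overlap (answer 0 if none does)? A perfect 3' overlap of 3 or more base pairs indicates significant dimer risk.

Last 8 bases (5'→3') — forward …CGTGGCAC, reverse …GAGTGCCA.
Reverse complement of the reverse primer's last 8 bases: TGGCACTC; its first k bases are the reverse complement of the reverse primer's last k bases, so a perfect k-base overlap needs the forward primer's last k bases to equal them.
Comparing (forward last k vs required): k=1: C vs T ✗; k=2: AC vs TG ✗; k=3: CAC vs TGG ✗; k=4: GCAC vs TGGC ✗; k=5: GGCAC vs TGGCA ✗; k=6: TGGCAC vs TGGCAC ✓; k=7: GTGGCAC vs TGGCACT ✗; k=8: CGTGGCAC vs TGGCACTC ✗.
Only k = 6 is perfect, so the longest perfect 3' overlap is 6.

Longest perfect overlap: 6 complementary base pairs; significant dimer risk (threshold 3).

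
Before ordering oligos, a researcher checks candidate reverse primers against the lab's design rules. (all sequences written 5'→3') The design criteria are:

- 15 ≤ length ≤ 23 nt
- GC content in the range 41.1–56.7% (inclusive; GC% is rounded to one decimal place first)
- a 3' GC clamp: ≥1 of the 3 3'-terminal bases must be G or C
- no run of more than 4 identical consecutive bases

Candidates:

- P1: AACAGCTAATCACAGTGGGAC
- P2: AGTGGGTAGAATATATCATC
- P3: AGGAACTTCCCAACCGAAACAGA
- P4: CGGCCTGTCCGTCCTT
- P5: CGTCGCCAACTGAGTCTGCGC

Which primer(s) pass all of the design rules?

P1 (21 nt, A=8 T=3 G=5 C=5): length 21 ✓; GC 10/21 = 47.6% ✓; 3' end GAC has 2 G/C ✓; longest run = 3 ✓ — passes.
P2 (20 nt, A=7 T=6 G=5 C=2): length 20 ✓; GC 7/20 = 35.0%, outside 41.1–56.7% ✗; 3' end ATC has 1 G/C ✓; longest run = 3 ✓ — fails.
P3 (23 nt, A=10 T=2 G=4 C=7): length 23 ✓; GC 11/23 = 47.8% ✓; 3' end AGA has 1 G/C ✓; longest run = 3 ✓ — passes.
P4 (16 nt, A=0 T=5 G=4 C=7): length 16 ✓; GC 11/16 = 68.8%, outside 41.1–56.7% ✗; 3' end CTT has 1 G/C ✓; longest run = 2 ✓ — fails.
P5 (21 nt, A=3 T=4 G=6 C=8): length 21 ✓; GC 14/21 = 66.7%, outside 41.1–56.7% ✗; 3' end CGC has 3 G/C ✓; longest run = 2 ✓ — fails.

P1 and P3.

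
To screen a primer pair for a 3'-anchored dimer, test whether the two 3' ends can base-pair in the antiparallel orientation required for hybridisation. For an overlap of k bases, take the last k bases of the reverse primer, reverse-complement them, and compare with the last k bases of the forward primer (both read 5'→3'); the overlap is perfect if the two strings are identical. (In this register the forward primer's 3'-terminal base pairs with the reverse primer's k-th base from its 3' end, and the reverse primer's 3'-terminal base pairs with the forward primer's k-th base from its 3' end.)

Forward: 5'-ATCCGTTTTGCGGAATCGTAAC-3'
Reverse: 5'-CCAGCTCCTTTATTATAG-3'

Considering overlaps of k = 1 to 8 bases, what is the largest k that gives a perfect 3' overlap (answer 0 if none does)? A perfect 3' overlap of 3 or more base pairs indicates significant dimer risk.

Longest perfect overlap: 1 complementary base pair; below the dimer-risk threshold (threshold 3).

Last 8 bases (5'→3') — forward …ATCGTAAC, reverse …TATTATAG.
Reverse complement of the reverse primer's last 8 bases: CTATAATA; its first k bases are the reverse complement of the reverse primer's last k bases, so a perfect k-base overlap needs the forward primer's last k bases to equal them.
Comparing (forward last k vs required): k=1: C vs C ✓; k=2: AC vs CT ✗; k=3: AAC vs CTA ✗; k=4: TAAC vs CTAT ✗; k=5: GTAAC vs CTATA ✗; k=6: CGTAAC vs CTATAA ✗; k=7: TCGTAAC vs CTATAAT ✗; k=8: ATCGTAAC vs CTATAATA ✗.
Only k = 1 is perfect, so the longest perfect 3' overlap is 1.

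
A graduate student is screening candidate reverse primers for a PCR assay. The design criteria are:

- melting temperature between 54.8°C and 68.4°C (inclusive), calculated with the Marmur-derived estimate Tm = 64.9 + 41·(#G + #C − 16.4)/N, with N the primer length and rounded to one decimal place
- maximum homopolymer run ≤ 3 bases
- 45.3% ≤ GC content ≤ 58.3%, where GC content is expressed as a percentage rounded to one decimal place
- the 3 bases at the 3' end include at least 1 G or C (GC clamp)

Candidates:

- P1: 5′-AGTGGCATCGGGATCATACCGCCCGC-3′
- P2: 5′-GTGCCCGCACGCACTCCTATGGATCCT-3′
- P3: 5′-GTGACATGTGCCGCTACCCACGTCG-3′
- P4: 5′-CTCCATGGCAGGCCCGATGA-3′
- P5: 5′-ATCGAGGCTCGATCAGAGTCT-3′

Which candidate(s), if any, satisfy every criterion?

P1 (26 nt, A=5 T=4 G=8 C=9): Tm = 64.9 + 41·(17 − 16.4)/26 = 65.8°C ✓; longest run = 3 ✓; GC 17/26 = 65.4%, outside 45.3–58.3% ✗; 3' end CGC has 3 G/C ✓ — fails.
P2 (27 nt, A=4 T=6 G=6 C=11): Tm = 64.9 + 41·(17 − 16.4)/27 = 65.8°C ✓; longest run = 3 ✓; GC 17/27 = 63.0%, outside 45.3–58.3% ✗; 3' end CCT has 2 G/C ✓ — fails.
P3 (25 nt, A=4 T=5 G=7 C=9): Tm = 64.9 + 41·(16 − 16.4)/25 = 64.2°C ✓; longest run = 3 ✓; GC 16/25 = 64.0%, outside 45.3–58.3% ✗; 3' end TCG has 2 G/C ✓ — fails.
P4 (20 nt, A=4 T=3 G=6 C=7): Tm = 64.9 + 41·(13 − 16.4)/20 = 57.9°C ✓; longest run = 3 ✓; GC 13/20 = 65.0%, outside 45.3–58.3% ✗; 3' end TGA has 1 G/C ✓ — fails.
P5 (21 nt, A=5 T=5 G=6 C=5): Tm = 64.9 + 41·(11 − 16.4)/21 = 54.4°C, outside 54.8–68.4°C ✗; longest run = 2 ✓; GC 11/21 = 52.4% ✓; 3' end TCT has 1 G/C ✓ — fails.

None of the candidates satisfy all criteria.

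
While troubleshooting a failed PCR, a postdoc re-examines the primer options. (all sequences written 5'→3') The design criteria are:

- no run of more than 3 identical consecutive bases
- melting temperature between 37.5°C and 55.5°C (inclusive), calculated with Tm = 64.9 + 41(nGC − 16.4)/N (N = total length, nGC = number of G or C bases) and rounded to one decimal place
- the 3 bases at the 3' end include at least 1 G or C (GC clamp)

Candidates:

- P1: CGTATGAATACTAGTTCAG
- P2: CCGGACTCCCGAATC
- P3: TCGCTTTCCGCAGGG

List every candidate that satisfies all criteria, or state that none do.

P1, P2 and P3.

P1 (19 nt, A=6 T=6 G=4 C=3): longest run = 2 ✓; Tm = 64.9 + 41·(7 − 16.4)/19 = 44.6°C ✓; 3' end CAG has 2 G/C ✓ — passes.
P2 (15 nt, A=3 T=2 G=3 C=7): longest run = 3 ✓; Tm = 64.9 + 41·(10 − 16.4)/15 = 47.4°C ✓; 3' end ATC has 1 G/C ✓ — passes.
P3 (15 nt, A=1 T=4 G=5 C=5): longest run = 3 ✓; Tm = 64.9 + 41·(10 − 16.4)/15 = 47.4°C ✓; 3' end GGG has 3 G/C ✓ — passes.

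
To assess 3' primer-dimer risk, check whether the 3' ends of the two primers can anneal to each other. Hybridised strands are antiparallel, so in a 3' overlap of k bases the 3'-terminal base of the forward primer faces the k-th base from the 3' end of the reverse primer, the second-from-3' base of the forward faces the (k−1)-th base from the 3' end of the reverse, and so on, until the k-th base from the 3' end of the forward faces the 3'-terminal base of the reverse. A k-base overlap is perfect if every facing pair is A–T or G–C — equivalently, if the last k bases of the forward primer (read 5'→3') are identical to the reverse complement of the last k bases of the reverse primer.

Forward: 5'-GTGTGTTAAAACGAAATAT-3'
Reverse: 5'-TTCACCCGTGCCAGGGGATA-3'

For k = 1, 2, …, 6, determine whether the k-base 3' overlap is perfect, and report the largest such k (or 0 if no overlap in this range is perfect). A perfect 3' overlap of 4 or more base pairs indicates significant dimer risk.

Last 6 bases (5'→3') — forward …AAATAT, reverse …GGGATA.
Reverse complement of the reverse primer's last 6 bases: TATCCC; its first k bases are the reverse complement of the reverse primer's last k bases, so a perfect k-base overlap needs the forward primer's last k bases to equal them.
Comparing (forward last k vs required): k=1: T vs T ✓; k=2: AT vs TA ✗; k=3: TAT vs TAT ✓; k=4: ATAT vs TATC ✗; k=5: AATAT vs TATCC ✗; k=6: AAATAT vs TATCCC ✗.
Perfect overlaps at k = 1, 3; the largest is 3.

Longest perfect overlap: 3 complementary base pairs; below the dimer-risk threshold (threshold 4).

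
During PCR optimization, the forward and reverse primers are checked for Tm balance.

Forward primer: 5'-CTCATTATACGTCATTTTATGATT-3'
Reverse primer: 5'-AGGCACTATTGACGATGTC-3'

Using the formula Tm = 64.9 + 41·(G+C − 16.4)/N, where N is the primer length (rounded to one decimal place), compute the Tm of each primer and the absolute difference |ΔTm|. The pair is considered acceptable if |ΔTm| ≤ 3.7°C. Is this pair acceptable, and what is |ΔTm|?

|ΔTm| = 1.8°C; the pair is acceptable.

Forward: G+C = 6, N = 24 → Tm = 64.9 + 41·(6 − 16.4)/24 = 47.1°C.
Reverse: G+C = 9, N = 19 → Tm = 64.9 + 41·(9 − 16.4)/19 = 48.9°C.
|ΔTm| = |47.1 − 48.9| = 1.8°C, ≤ 3.7°C.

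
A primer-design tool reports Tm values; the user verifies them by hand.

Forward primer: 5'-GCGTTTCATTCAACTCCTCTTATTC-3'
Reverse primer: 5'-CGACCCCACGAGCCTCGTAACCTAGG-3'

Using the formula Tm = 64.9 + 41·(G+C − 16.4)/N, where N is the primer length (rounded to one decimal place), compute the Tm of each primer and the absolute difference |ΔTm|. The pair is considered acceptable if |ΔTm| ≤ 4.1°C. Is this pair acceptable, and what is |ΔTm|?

|ΔTm| = 11.4°C; the pair is not acceptable.

Forward: G+C = 10, N = 25 → Tm = 64.9 + 41·(10 − 16.4)/25 = 54.4°C.
Reverse: G+C = 17, N = 26 → Tm = 64.9 + 41·(17 − 16.4)/26 = 65.8°C.
|ΔTm| = |54.4 − 65.8| = 11.4°C, > 4.1°C.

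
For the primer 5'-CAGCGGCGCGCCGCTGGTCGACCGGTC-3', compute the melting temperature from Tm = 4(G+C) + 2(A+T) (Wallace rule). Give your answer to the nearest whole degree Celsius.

98°C

Base counts: A=2, T=3, G=11, C=11 (length 27).
Tm = 2·(2+3) + 4·(11+11) = 2·5 + 4·22 = 10 + 88 = 98°C.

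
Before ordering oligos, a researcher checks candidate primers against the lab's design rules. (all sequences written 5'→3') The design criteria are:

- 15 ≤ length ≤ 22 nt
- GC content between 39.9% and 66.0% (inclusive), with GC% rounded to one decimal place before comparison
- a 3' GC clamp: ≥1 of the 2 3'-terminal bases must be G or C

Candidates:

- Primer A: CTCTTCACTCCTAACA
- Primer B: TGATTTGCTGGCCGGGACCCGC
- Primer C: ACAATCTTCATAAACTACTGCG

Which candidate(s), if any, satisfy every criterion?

Primer A (16 nt, A=4 T=5 G=0 C=7): length 16 ✓; GC 7/16 = 43.8% ✓; 3' end CA has 1 G/C ✓ — passes.
Primer B (22 nt, A=2 T=5 G=8 C=7): length 22 ✓; GC 15/22 = 68.2%, outside 39.9–66.0% ✗; 3' end GC has 2 G/C ✓ — fails.
Primer C (22 nt, A=8 T=6 G=2 C=6): length 22 ✓; GC 8/22 = 36.4%, outside 39.9–66.0% ✗; 3' end CG has 2 G/C ✓ — fails.

Primer A only.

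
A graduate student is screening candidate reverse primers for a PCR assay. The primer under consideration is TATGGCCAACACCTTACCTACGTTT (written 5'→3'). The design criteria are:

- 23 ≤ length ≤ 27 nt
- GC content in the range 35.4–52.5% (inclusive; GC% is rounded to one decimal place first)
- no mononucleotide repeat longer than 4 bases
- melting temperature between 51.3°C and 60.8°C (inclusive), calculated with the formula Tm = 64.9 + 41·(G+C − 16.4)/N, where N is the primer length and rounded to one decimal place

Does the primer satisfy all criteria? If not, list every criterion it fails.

Meets all criteria.

Base counts: A=6, T=8, G=3, C=8 (length 25).
length: length 25 ✓
GC content: GC 11/25 = 44.0% ✓
homopolymer run: longest run = 3 ✓
Tm: Tm = 64.9 + 41·(11 − 16.4)/25 = 56.0°C ✓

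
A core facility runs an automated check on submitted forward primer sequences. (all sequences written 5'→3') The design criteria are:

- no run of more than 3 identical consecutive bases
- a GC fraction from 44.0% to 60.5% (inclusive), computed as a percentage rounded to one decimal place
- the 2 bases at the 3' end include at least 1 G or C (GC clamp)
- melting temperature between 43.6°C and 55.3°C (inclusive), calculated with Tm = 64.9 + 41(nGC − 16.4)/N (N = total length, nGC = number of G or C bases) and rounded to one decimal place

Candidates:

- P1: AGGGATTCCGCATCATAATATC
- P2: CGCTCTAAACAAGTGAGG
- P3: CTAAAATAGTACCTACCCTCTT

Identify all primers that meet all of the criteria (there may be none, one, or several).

P1 (22 nt, A=7 T=6 G=4 C=5): longest run = 3 ✓; GC 9/22 = 40.9%, outside 44.0–60.5% ✗; 3' end TC has 1 G/C ✓; Tm = 64.9 + 41·(9 − 16.4)/22 = 51.1°C ✓ — fails.
P2 (18 nt, A=6 T=3 G=5 C=4): longest run = 3 ✓; GC 9/18 = 50.0% ✓; 3' end GG has 2 G/C ✓; Tm = 64.9 + 41·(9 − 16.4)/18 = 48.0°C ✓ — passes.
P3 (22 nt, A=7 T=7 G=1 C=7): longest run = 4, exceeds 3 ✗; GC 8/22 = 36.4%, outside 44.0–60.5% ✗; 3' end TT has 0 G/C, need ≥1 ✗; Tm = 64.9 + 41·(8 − 16.4)/22 = 49.2°C ✓ — fails.

P2 only.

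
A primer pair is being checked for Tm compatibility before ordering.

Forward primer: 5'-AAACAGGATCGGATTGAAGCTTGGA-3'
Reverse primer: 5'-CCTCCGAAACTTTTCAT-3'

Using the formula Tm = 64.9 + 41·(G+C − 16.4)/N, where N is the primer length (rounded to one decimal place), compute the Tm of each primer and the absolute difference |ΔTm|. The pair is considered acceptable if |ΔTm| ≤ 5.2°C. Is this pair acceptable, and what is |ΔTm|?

Forward: G+C = 11, N = 25 → Tm = 64.9 + 41·(11 − 16.4)/25 = 56.0°C.
Reverse: G+C = 7, N = 17 → Tm = 64.9 + 41·(7 − 16.4)/17 = 42.2°C.
|ΔTm| = |56.0 − 42.2| = 13.8°C, > 5.2°C.

|ΔTm| = 13.8°C; the pair is not acceptable.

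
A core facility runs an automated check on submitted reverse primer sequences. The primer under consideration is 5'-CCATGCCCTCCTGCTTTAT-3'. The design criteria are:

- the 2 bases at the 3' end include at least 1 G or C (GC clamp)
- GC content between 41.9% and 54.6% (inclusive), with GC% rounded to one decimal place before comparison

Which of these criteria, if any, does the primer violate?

Fails: GC clamp.

Base counts: A=2, T=7, G=2, C=8 (length 19).
GC clamp: 3' end AT has 0 G/C, need ≥1 ✗
GC content: GC 10/19 = 52.6% ✓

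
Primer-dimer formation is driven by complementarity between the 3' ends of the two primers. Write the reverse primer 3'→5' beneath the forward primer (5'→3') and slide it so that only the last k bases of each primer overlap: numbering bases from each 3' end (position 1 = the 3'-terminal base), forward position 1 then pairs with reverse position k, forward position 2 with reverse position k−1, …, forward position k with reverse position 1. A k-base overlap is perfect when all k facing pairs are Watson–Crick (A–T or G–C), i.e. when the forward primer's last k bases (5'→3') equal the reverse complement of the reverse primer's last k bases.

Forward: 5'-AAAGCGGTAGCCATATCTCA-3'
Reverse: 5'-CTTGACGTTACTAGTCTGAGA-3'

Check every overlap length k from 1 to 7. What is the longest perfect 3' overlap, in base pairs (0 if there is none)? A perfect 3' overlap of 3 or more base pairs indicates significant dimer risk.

Last 7 bases (5'→3') — forward …TATCTCA, reverse …TCTGAGA.
Reverse complement of the reverse primer's last 7 bases: TCTCAGA; its first k bases are the reverse complement of the reverse primer's last k bases, so a perfect k-base overlap needs the forward primer's last k bases to equal them.
Comparing (forward last k vs required): k=1: A vs T ✗; k=2: CA vs TC ✗; k=3: TCA vs TCT ✗; k=4: CTCA vs TCTC ✗; k=5: TCTCA vs TCTCA ✓; k=6: ATCTCA vs TCTCAG ✗; k=7: TATCTCA vs TCTCAGA ✗.
Only k = 5 is perfect, so the longest perfect 3' overlap is 5.

Longest perfect overlap: 5 complementary base pairs; significant dimer risk (threshold 3).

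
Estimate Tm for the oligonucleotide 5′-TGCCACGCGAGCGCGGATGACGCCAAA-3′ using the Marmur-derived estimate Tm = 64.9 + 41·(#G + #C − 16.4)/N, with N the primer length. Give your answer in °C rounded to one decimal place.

67.3°C

Base counts: A=7, T=2, G=9, C=9; G+C = 18, N = 27.
Tm = 64.9 + 41·(18 − 16.4)/27 = 64.9 + 65.60/27 = 67.3°C.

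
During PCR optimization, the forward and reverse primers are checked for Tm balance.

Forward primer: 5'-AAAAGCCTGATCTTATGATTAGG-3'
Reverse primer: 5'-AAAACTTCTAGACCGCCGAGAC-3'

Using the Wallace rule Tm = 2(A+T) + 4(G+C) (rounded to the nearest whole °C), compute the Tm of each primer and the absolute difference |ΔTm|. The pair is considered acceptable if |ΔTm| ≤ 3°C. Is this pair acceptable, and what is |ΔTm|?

|ΔTm| = 4°C; the pair is not acceptable.

Forward: A=8 T=7 G=5 C=3 → Tm = 2·15 + 4·8 = 62°C.
Reverse: A=8 T=3 G=4 C=7 → Tm = 2·11 + 4·11 = 66°C.
|ΔTm| = |62 − 66| = 4°C, > 3°C.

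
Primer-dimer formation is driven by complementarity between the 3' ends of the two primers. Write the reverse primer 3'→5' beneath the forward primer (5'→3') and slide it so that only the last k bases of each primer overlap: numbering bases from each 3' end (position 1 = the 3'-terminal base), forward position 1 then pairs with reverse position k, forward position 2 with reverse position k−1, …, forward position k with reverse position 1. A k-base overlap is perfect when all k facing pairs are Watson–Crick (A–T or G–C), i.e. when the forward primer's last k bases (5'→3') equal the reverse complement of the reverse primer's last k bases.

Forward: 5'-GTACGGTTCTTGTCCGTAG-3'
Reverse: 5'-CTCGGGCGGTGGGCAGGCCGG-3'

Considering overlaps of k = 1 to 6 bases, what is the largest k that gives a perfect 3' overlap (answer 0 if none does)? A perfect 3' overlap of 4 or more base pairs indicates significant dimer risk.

Last 6 bases (5'→3') — forward …CCGTAG, reverse …GGCCGG.
Reverse complement of the reverse primer's last 6 bases: CCGGCC; its first k bases are the reverse complement of the reverse primer's last k bases, so a perfect k-base overlap needs the forward primer's last k bases to equal them.
Comparing (forward last k vs required): k=1: G vs C ✗; k=2: AG vs CC ✗; k=3: TAG vs CCG ✗; k=4: GTAG vs CCGG ✗; k=5: CGTAG vs CCGGC ✗; k=6: CCGTAG vs CCGGCC ✗.
No overlap length from 1 to 6 is perfect, so the longest perfect 3' overlap is 0.

Longest perfect overlap: 0 complementary base pairs; below the dimer-risk threshold (threshold 4).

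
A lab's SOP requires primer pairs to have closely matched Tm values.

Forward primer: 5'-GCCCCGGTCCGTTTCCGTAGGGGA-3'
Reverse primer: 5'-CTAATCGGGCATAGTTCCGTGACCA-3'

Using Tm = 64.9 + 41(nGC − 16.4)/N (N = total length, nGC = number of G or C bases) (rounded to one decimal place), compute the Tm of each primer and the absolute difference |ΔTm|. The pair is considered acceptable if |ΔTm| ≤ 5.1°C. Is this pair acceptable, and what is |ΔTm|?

|ΔTm| = 6.6°C; the pair is not acceptable.

Forward: G+C = 17, N = 24 → Tm = 64.9 + 41·(17 − 16.4)/24 = 65.9°C.
Reverse: G+C = 13, N = 25 → Tm = 64.9 + 41·(13 − 16.4)/25 = 59.3°C.
|ΔTm| = |65.9 − 59.3| = 6.6°C, > 5.1°C.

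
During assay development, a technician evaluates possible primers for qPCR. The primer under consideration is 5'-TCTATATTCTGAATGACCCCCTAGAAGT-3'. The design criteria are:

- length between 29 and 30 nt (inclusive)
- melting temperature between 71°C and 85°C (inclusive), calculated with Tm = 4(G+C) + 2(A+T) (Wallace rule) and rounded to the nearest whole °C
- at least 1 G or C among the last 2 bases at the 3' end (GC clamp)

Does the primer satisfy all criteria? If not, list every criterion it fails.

Base counts: A=8, T=9, G=4, C=7 (length 28).
length: length 28, outside 29–30 ✗
Tm: Tm = 2·17 + 4·11 = 78°C ✓
GC clamp: 3' end GT has 1 G/C ✓

Fails: length.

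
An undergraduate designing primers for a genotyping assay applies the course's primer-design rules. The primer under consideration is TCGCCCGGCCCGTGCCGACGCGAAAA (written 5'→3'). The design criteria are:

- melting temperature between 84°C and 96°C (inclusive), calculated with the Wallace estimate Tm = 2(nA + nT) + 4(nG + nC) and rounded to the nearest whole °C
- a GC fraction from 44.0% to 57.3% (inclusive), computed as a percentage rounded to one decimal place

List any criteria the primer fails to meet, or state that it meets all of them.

Base counts: A=5, T=2, G=8, C=11 (length 26).
Tm: Tm = 2·7 + 4·19 = 90°C ✓
GC content: GC 19/26 = 73.1%, outside 44.0–57.3% ✗

Fails: GC content.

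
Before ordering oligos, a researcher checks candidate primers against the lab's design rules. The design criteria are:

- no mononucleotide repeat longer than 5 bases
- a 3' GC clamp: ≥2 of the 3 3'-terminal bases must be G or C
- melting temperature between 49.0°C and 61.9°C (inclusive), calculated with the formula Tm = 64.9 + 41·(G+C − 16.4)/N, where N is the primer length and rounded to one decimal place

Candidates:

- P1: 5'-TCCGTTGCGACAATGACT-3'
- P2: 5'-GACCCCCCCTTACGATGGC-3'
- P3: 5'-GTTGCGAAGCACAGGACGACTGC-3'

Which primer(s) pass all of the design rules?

P1 (18 nt, A=4 T=5 G=4 C=5): longest run = 2 ✓; 3' end ACT has 1 G/C, need ≥2 ✗; Tm = 64.9 + 41·(9 − 16.4)/18 = 48.0°C, outside 49.0–61.9°C ✗ — fails.
P2 (19 nt, A=3 T=3 G=4 C=9): longest run = 7, exceeds 5 ✗; 3' end GGC has 3 G/C ✓; Tm = 64.9 + 41·(13 − 16.4)/19 = 57.6°C ✓ — fails.
P3 (23 nt, A=6 T=3 G=8 C=6): longest run = 2 ✓; 3' end TGC has 2 G/C ✓; Tm = 64.9 + 41·(14 − 16.4)/23 = 60.6°C ✓ — passes.

P3 only.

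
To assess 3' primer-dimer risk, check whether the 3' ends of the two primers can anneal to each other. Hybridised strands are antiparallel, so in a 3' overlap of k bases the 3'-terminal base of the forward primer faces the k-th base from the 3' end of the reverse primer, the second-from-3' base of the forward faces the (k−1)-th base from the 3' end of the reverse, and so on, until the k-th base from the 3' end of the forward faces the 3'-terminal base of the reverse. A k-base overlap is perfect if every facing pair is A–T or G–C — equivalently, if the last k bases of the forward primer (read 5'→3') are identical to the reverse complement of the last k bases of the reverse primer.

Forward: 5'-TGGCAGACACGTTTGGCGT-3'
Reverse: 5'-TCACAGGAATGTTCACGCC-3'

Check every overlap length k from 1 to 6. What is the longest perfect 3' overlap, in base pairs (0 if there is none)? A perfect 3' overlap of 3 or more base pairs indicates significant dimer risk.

Longest perfect overlap: 5 complementary base pairs; significant dimer risk (threshold 3).

Last 6 bases (5'→3') — forward …TGGCGT, reverse …CACGCC.
Reverse complement of the reverse primer's last 6 bases: GGCGTG; its first k bases are the reverse complement of the reverse primer's last k bases, so a perfect k-base overlap needs the forward primer's last k bases to equal them.
Comparing (forward last k vs required): k=1: T vs G ✗; k=2: GT vs GG ✗; k=3: CGT vs GGC ✗; k=4: GCGT vs GGCG ✗; k=5: GGCGT vs GGCGT ✓; k=6: TGGCGT vs GGCGTG ✗.
Only k = 5 is perfect, so the longest perfect 3' overlap is 5.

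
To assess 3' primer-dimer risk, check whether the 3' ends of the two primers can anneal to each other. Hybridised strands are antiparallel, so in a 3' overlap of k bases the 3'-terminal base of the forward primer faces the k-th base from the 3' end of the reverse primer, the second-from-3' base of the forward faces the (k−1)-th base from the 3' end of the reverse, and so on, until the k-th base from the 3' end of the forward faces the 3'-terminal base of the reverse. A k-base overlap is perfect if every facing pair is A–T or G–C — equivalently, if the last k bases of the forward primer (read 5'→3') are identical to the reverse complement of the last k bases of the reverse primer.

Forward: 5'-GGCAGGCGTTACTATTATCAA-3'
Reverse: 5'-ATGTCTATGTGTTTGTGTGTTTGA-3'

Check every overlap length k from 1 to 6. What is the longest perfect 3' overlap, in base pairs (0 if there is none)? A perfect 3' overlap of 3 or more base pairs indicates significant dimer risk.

Last 6 bases (5'→3') — forward …TATCAA, reverse …GTTTGA.
Reverse complement of the reverse primer's last 6 bases: TCAAAC; its first k bases are the reverse complement of the reverse primer's last k bases, so a perfect k-base overlap needs the forward primer's last k bases to equal them.
Comparing (forward last k vs required): k=1: A vs T ✗; k=2: AA vs TC ✗; k=3: CAA vs TCA ✗; k=4: TCAA vs TCAA ✓; k=5: ATCAA vs TCAAA ✗; k=6: TATCAA vs TCAAAC ✗.
Only k = 4 is perfect, so the longest perfect 3' overlap is 4.

Longest perfect overlap: 4 complementary base pairs; significant dimer risk (threshold 3).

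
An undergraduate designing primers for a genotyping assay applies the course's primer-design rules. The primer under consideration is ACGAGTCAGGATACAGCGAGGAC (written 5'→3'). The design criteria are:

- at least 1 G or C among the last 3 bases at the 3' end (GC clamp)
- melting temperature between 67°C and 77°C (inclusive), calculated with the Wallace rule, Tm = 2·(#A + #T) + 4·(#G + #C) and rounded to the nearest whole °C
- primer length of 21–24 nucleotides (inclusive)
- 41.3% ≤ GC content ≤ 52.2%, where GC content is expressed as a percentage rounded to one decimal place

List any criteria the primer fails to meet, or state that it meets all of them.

Fails: GC content.

Base counts: A=8, T=2, G=8, C=5 (length 23).
GC clamp: 3' end GAC has 2 G/C ✓
Tm: Tm = 2·10 + 4·13 = 72°C ✓
length: length 23 ✓
GC content: GC 13/23 = 56.5%, outside 41.3–52.2% ✗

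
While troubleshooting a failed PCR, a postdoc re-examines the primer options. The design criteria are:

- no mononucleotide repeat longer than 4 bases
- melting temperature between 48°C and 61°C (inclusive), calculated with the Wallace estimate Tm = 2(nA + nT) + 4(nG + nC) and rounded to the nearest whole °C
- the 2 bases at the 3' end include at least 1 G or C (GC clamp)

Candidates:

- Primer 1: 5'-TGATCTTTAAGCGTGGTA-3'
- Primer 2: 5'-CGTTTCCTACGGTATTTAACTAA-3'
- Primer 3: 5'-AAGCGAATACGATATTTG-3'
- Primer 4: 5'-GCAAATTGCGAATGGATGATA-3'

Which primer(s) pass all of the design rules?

Primer 1 (18 nt, A=4 T=7 G=5 C=2): longest run = 3 ✓; Tm = 2·11 + 4·7 = 50°C ✓; 3' end TA has 0 G/C, need ≥1 ✗ — fails.
Primer 2 (23 nt, A=6 T=9 G=3 C=5): longest run = 3 ✓; Tm = 2·15 + 4·8 = 62°C, outside 48–61°C ✗; 3' end AA has 0 G/C, need ≥1 ✗ — fails.
Primer 3 (18 nt, A=7 T=5 G=4 C=2): longest run = 3 ✓; Tm = 2·12 + 4·6 = 48°C ✓; 3' end TG has 1 G/C ✓ — passes.
Primer 4 (21 nt, A=8 T=5 G=6 C=2): longest run = 3 ✓; Tm = 2·13 + 4·8 = 58°C ✓; 3' end TA has 0 G/C, need ≥1 ✗ — fails.

Primer 3 only.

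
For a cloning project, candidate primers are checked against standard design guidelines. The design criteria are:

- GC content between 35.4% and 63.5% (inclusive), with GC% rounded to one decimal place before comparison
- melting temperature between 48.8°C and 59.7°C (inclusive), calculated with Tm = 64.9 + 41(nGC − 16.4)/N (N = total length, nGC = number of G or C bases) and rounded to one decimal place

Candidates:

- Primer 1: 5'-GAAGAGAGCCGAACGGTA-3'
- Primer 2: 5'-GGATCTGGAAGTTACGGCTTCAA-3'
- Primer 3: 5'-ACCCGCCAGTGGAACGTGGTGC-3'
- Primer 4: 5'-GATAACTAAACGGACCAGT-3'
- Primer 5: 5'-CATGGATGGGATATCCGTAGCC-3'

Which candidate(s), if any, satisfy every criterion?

Primer 1, Primer 2 and Primer 5.

Primer 1 (18 nt, A=7 T=1 G=7 C=3): GC 10/18 = 55.6% ✓; Tm = 64.9 + 41·(10 − 16.4)/18 = 50.3°C ✓ — passes.
Primer 2 (23 nt, A=6 T=6 G=7 C=4): GC 11/23 = 47.8% ✓; Tm = 64.9 + 41·(11 − 16.4)/23 = 55.3°C ✓ — passes.
Primer 3 (22 nt, A=4 T=3 G=8 C=7): GC 15/22 = 68.2%, outside 35.4–63.5% ✗; Tm = 64.9 + 41·(15 − 16.4)/22 = 62.3°C, outside 48.8–59.7°C ✗ — fails.
Primer 4 (19 nt, A=8 T=3 G=4 C=4): GC 8/19 = 42.1% ✓; Tm = 64.9 + 41·(8 − 16.4)/19 = 46.8°C, outside 48.8–59.7°C ✗ — fails.
Primer 5 (22 nt, A=5 T=5 G=7 C=5): GC 12/22 = 54.5% ✓; Tm = 64.9 + 41·(12 − 16.4)/22 = 56.7°C ✓ — passes.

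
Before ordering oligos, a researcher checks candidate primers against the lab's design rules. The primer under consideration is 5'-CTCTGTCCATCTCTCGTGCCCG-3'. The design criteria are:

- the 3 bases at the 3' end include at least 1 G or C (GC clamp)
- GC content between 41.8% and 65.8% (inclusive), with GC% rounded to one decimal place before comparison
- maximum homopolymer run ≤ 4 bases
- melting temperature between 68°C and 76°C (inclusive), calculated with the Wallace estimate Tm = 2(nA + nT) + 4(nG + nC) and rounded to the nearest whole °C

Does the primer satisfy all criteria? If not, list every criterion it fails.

Meets all criteria.

Base counts: A=1, T=7, G=4, C=10 (length 22).
GC clamp: 3' end CCG has 3 G/C ✓
GC content: GC 14/22 = 63.6% ✓
homopolymer run: longest run = 3 ✓
Tm: Tm = 2·8 + 4·14 = 72°C ✓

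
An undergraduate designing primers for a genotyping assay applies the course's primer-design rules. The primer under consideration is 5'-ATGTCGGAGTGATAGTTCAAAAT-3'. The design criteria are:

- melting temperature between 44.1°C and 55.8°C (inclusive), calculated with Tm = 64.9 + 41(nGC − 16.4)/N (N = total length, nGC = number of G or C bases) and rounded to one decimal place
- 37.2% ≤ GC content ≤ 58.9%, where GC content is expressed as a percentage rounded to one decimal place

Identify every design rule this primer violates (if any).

Base counts: A=8, T=7, G=6, C=2 (length 23).
Tm: Tm = 64.9 + 41·(8 − 16.4)/23 = 49.9°C ✓
GC content: GC 8/23 = 34.8%, outside 37.2–58.9% ✗

Fails: GC content.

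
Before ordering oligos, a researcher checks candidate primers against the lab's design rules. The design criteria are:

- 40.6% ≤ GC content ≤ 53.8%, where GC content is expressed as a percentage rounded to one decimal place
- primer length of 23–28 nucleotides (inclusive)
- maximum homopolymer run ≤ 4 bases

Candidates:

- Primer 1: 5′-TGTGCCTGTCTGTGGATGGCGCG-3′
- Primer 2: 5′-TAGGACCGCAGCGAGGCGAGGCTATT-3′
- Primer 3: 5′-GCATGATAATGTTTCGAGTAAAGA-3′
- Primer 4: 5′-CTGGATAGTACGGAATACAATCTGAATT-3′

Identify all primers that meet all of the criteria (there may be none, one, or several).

Primer 1 (23 nt, A=1 T=7 G=10 C=5): GC 15/23 = 65.2%, outside 40.6–53.8% ✗; length 23 ✓; longest run = 2 ✓ — fails.
Primer 2 (26 nt, A=6 T=4 G=10 C=6): GC 16/26 = 61.5%, outside 40.6–53.8% ✗; length 26 ✓; longest run = 2 ✓ — fails.
Primer 3 (24 nt, A=9 T=7 G=6 C=2): GC 8/24 = 33.3%, outside 40.6–53.8% ✗; length 24 ✓; longest run = 3 ✓ — fails.
Primer 4 (28 nt, A=10 T=8 G=6 C=4): GC 10/28 = 35.7%, outside 40.6–53.8% ✗; length 28 ✓; longest run = 2 ✓ — fails.

None of the candidates satisfy all criteria.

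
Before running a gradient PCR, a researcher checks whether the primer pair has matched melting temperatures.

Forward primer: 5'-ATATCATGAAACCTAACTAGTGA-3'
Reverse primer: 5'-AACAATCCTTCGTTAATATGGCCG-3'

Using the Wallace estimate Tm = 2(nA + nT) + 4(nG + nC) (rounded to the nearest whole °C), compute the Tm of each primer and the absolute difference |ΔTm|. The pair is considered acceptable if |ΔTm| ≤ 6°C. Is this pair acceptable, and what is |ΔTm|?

|ΔTm| = 8°C; the pair is not acceptable.

Forward: A=10 T=6 G=3 C=4 → Tm = 2·16 + 4·7 = 60°C.
Reverse: A=7 T=7 G=4 C=6 → Tm = 2·14 + 4·10 = 68°C.
|ΔTm| = |60 − 68| = 8°C, > 6°C.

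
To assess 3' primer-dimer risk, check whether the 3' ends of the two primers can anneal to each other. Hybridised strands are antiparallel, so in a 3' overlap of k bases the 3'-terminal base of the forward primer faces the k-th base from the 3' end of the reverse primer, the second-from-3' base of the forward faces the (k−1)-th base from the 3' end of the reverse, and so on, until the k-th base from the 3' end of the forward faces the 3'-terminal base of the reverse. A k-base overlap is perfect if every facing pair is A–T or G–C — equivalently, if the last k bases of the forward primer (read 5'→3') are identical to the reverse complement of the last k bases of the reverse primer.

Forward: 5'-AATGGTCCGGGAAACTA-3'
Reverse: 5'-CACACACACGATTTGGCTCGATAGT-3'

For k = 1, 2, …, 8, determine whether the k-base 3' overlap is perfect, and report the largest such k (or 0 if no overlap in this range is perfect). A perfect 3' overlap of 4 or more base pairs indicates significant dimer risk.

Last 8 bases (5'→3') — forward …GGAAACTA, reverse …TCGATAGT.
Reverse complement of the reverse primer's last 8 bases: ACTATCGA; its first k bases are the reverse complement of the reverse primer's last k bases, so a perfect k-base overlap needs the forward primer's last k bases to equal them.
Comparing (forward last k vs required): k=1: A vs A ✓; k=2: TA vs AC ✗; k=3: CTA vs ACT ✗; k=4: ACTA vs ACTA ✓; k=5: AACTA vs ACTAT ✗; k=6: AAACTA vs ACTATC ✗; k=7: GAAACTA vs ACTATCG ✗; k=8: GGAAACTA vs ACTATCGA ✗.
Perfect overlaps at k = 1, 4; the largest is 4.

Longest perfect overlap: 4 complementary base pairs; significant dimer risk (threshold 4).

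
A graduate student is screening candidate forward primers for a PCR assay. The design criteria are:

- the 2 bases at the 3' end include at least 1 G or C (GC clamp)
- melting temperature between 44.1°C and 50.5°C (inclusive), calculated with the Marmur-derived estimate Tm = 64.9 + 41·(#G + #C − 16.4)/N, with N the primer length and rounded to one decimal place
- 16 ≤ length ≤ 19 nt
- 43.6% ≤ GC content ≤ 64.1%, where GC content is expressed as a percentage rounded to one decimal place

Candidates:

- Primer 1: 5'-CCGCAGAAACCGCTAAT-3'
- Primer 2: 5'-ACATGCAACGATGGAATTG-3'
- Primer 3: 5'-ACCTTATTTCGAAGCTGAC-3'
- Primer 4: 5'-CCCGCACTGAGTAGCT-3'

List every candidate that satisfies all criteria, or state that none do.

Primer 1 (17 nt, A=6 T=2 G=3 C=6): 3' end AT has 0 G/C, need ≥1 ✗; Tm = 64.9 + 41·(9 − 16.4)/17 = 47.1°C ✓; length 17 ✓; GC 9/17 = 52.9% ✓ — fails.
Primer 2 (19 nt, A=7 T=4 G=5 C=3): 3' end TG has 1 G/C ✓; Tm = 64.9 + 41·(8 − 16.4)/19 = 46.8°C ✓; length 19 ✓; GC 8/19 = 42.1%, outside 43.6–64.1% ✗ — fails.
Primer 3 (19 nt, A=5 T=6 G=3 C=5): 3' end AC has 1 G/C ✓; Tm = 64.9 + 41·(8 − 16.4)/19 = 46.8°C ✓; length 19 ✓; GC 8/19 = 42.1%, outside 43.6–64.1% ✗ — fails.
Primer 4 (16 nt, A=3 T=3 G=4 C=6): 3' end CT has 1 G/C ✓; Tm = 64.9 + 41·(10 − 16.4)/16 = 48.5°C ✓; length 16 ✓; GC 10/16 = 62.5% ✓ — passes.

Primer 4 only.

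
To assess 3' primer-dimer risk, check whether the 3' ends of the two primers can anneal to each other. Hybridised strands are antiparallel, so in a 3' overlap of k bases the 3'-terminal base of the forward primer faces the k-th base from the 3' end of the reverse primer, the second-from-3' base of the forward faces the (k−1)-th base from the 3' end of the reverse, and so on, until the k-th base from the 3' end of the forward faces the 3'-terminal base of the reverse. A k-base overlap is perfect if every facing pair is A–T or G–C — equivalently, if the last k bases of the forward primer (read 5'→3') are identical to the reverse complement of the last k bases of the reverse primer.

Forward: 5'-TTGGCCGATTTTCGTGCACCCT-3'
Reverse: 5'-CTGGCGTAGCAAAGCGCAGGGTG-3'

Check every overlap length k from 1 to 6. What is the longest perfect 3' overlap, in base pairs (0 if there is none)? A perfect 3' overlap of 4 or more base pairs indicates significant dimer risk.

Last 6 bases (5'→3') — forward …CACCCT, reverse …AGGGTG.
Reverse complement of the reverse primer's last 6 bases: CACCCT; its first k bases are the reverse complement of the reverse primer's last k bases, so a perfect k-base overlap needs the forward primer's last k bases to equal them.
Comparing (forward last k vs required): k=1: T vs C ✗; k=2: CT vs CA ✗; k=3: CCT vs CAC ✗; k=4: CCCT vs CACC ✗; k=5: ACCCT vs CACCC ✗; k=6: CACCCT vs CACCCT ✓.
Only k = 6 is perfect, so the longest perfect 3' overlap is 6.

Longest perfect overlap: 6 complementary base pairs; significant dimer risk (threshold 4).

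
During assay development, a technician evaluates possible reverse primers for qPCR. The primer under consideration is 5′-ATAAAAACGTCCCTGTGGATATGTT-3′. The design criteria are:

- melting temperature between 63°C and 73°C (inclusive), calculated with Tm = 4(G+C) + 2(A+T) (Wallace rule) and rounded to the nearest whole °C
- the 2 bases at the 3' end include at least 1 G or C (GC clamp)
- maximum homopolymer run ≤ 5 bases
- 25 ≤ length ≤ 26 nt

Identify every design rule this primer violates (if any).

Fails: GC clamp.

Base counts: A=8, T=8, G=5, C=4 (length 25).
Tm: Tm = 2·16 + 4·9 = 68°C ✓
GC clamp: 3' end TT has 0 G/C, need ≥1 ✗
homopolymer run: longest run = 5 ✓
length: length 25 ✓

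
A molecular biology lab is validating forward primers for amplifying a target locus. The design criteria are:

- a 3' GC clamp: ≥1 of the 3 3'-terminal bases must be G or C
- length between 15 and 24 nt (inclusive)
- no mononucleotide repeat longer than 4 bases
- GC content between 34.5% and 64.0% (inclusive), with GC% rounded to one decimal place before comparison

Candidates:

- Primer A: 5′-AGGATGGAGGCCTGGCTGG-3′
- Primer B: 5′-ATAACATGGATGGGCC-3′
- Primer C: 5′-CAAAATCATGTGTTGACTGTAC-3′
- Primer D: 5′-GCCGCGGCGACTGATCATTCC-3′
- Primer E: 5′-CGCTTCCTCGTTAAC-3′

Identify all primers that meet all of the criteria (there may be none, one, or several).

Primer B, Primer C and Primer E.

Primer A (19 nt, A=3 T=3 G=10 C=3): 3' end TGG has 2 G/C ✓; length 19 ✓; longest run = 2 ✓; GC 13/19 = 68.4%, outside 34.5–64.0% ✗ — fails.
Primer B (16 nt, A=5 T=3 G=5 C=3): 3' end GCC has 3 G/C ✓; length 16 ✓; longest run = 3 ✓; GC 8/16 = 50.0% ✓ — passes.
Primer C (22 nt, A=7 T=7 G=4 C=4): 3' end TAC has 1 G/C ✓; length 22 ✓; longest run = 4 ✓; GC 8/22 = 36.4% ✓ — passes.
Primer D (21 nt, A=3 T=4 G=6 C=8): 3' end TCC has 2 G/C ✓; length 21 ✓; longest run = 2 ✓; GC 14/21 = 66.7%, outside 34.5–64.0% ✗ — fails.
Primer E (15 nt, A=2 T=5 G=2 C=6): 3' end AAC has 1 G/C ✓; length 15 ✓; longest run = 2 ✓; GC 8/15 = 53.3% ✓ — passes.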